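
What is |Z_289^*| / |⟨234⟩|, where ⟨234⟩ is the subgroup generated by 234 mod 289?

4

By Lagrange's theorem, ord_289(234) divides φ(289) = φ(17^2) = 17·(17−1) = 272 = 2^4 · 17.
Divisors of 272: 1, 2, 4, 8, 16, 17, 34, 68, 136, 272.
Test each divisor d:
234^1 ≡ 234
234^2 ≡ 135
234^4 ≡ 18
234^8 ≡ 35
234^16 ≡ 69
234^17 ≡ 251
234^34 ≡ 288
234^68 ≡ 1
Thus |⟨234⟩| = ord(234) = 68.
[(Z/289Z)^× : ⟨234⟩] = 272/68 = 4.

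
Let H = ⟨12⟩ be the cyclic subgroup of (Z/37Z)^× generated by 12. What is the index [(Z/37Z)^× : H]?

By Lagrange's theorem, ord_37(12) divides φ(37) = 37 − 1 = 36 = 2^2 · 3^2.
Divisors of 36: 1, 2, 3, 4, 6, 9, 12, 18, 36.
Compute 12^d (mod 37) for the divisors d until we hit 1:
12^1 ≡ 12
12^2 ≡ 33
12^3 ≡ 26
12^4 ≡ 16
12^6 ≡ 10
12^9 ≡ 1
The order of 12 is 9, so the subgroup it generates has 9 elements.
Index = |(Z/37Z)^×| / |⟨12⟩| = 36 / 9 = 4.

4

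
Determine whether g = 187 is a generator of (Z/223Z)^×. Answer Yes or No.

Yes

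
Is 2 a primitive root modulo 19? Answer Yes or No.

Yes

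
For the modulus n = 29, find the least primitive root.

φ(29) = 29 − 1 = 28 = 2^2 · 7.
g is a primitive root iff g^(28/q) ≢ 1 (mod 29) for each prime q ∈ {2, 7}.
g = 2: 2^14 ≡ 28; 2^4 ≡ 16 — none is 1, so 2 is a primitive root.
The smallest primitive root modulo 29 is 2.

2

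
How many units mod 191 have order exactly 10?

φ(191) = 191 − 1 = 190 = 2 · 5 · 19.
In a cyclic group of order 190, there are φ(d) elements of order d for each divisor d of 190, and zero for non-divisors.
10 = 2 · 5 divides 190, and φ(10) = 4.

4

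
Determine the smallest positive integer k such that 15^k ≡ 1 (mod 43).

21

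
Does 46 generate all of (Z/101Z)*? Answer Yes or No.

Yes

φ(101) = 101 − 1 = 100 = 2^2 · 5^2.
46 is a primitive root mod 101 iff 46^(φ(101)/q) ≢ 1 for every prime q | φ(101), i.e. q ∈ {2, 5}.
46^50 ≡ 100 (mod 101)  [q = 2: ≢ 1 ✓]
46^20 ≡ 36 (mod 101)  [q = 5: ≢ 1 ✓]
All checks pass, so 46 has order 100 and is a primitive root modulo 101.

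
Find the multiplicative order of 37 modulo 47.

23

The order of 37 must divide φ(47) = 47 − 1 = 46 = 2 · 23.
Divisors of 46: 1, 2, 23, 46.
Evaluate successive powers at the divisors of 46:
37^1 ≡ 37
37^2 ≡ 6
37^23 ≡ 1
Hence ord(37) = 23.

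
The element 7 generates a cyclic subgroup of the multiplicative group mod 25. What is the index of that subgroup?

Since 7 ∈ (Z/25Z)^×, its order divides φ(25) = φ(5^2) = 5·(5−1) = 20 = 2^2 · 5.
Divisors of 20: 1, 2, 4, 5, 10, 20.
Evaluate successive powers at the divisors of 20:
7^1 ≡ 7
7^2 ≡ 24
7^4 ≡ 1
Thus |⟨7⟩| = ord(7) = 4.
The index is φ(25) / ord(7) = 20 / 4 = 5.

5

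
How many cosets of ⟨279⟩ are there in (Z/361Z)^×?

1

By Lagrange's theorem, ord_361(279) divides φ(361) = φ(19^2) = 19·(19−1) = 342 = 2 · 3^2 · 19.
Divisors of 342: 1, 2, 3, 6, 9, 18, 19, 38, 57, 114, 171, 342.
Test each divisor d:
279^1 ≡ 279 (mod 361)
279^2 ≡ 226 (mod 361)
279^3 ≡ 240 (mod 361)
279^6 ≡ 201 (mod 361)
279^9 ≡ 227 (mod 361)
279^18 ≡ 267 (mod 361)
279^19 ≡ 127 (mod 361)
279^38 ≡ 245 (mod 361)
279^57 ≡ 69 (mod 361)
279^114 ≡ 68 (mod 361)
279^171 ≡ 360 (mod 361)
279^342 ≡ 1 (mod 361) ✓
The order of 279 is 342, so the subgroup it generates has 342 elements.
[(Z/361Z)^× : ⟨279⟩] = 342/342 = 1.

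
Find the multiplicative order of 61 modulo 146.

36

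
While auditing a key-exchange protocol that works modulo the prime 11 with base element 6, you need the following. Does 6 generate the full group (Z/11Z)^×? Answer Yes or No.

φ(11) = 11 − 1 = 10 = 2 · 5.
An element g generates (Z/11Z)^× iff g^(10/q) ≢ 1 (mod 11) for each prime q ∈ {2, 5}.
6^5 ≡ 10 (mod 11)  [q = 2: ≢ 1 ✓]
6^2 ≡ 3 (mod 11)  [q = 5: ≢ 1 ✓]
None equal 1, so ord_11(6) = 10: 6 is a primitive root.

Yes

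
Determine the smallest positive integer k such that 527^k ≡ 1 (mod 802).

By Lagrange's theorem, ord_802(527) divides φ(802) = φ(2)·φ(401) = 1·400 = 400 = 2^4 · 5^2.
Divisors of 400: 1, 2, 4, 5, 8, 10, 16, 20, 25, 40, 50, 80, 100, 200, 400.
Check 527^d mod 802 for each divisor in increasing order:
527^1 ≡ 527 (mod 802)
527^2 ≡ 237 (mod 802)
527^4 ≡ 29 (mod 802)
527^5 ≡ 45 (mod 802)
527^8 ≡ 39 (mod 802)
527^10 ≡ 421 (mod 802)
527^16 ≡ 719 (mod 802)
527^20 ≡ 801 (mod 802)
527^25 ≡ 757 (mod 802)
527^40 ≡ 1 (mod 802) ✓
So ord_802(527) = 40.

40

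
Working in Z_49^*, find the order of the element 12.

42

ord(12) | φ(49) = φ(7^2) = 7·(7−1) = 42 = 2 · 3 · 7.
Divisors of 42: 1, 2, 3, 6, 7, 14, 21, 42.
Compute 12^d (mod 49) for the divisors d until we hit 1:
12^1 ≡ 12 (mod 49)
12^2 ≡ 46 (mod 49)
12^3 ≡ 13 (mod 49)
12^6 ≡ 22 (mod 49)
12^7 ≡ 19 (mod 49)
12^14 ≡ 18 (mod 49)
12^21 ≡ 48 (mod 49)
12^42 ≡ 1 (mod 49) ✓
Therefore the multiplicative order of 12 modulo 49 is 42.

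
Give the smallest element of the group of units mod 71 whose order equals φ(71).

7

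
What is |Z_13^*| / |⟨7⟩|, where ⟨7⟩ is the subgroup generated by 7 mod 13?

1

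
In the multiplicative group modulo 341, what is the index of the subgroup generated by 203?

10

The order of 203 must divide φ(341) = φ(11·31) = (11−1)·(31−1) = 10·30 = 300 = 2^2 · 3 · 5^2.
Divisors of 300: 1, 2, 3, 4, 5, 6, 10, 12, 15, 20, 25, 30, 50, 60, 75, 100, 150, 300.
Test each divisor d:
203^1 ≡ 203 (mod 341)
203^2 ≡ 289 (mod 341)
203^3 ≡ 15 (mod 341)
203^4 ≡ 317 (mod 341)
203^5 ≡ 243 (mod 341)
203^6 ≡ 225 (mod 341)
203^10 ≡ 56 (mod 341)
203^12 ≡ 157 (mod 341)
203^15 ≡ 309 (mod 341)
203^20 ≡ 67 (mod 341)
203^25 ≡ 254 (mod 341)
203^30 ≡ 1 (mod 341) ✓
Thus |⟨203⟩| = ord(203) = 30.
The index is φ(341) / ord(203) = 300 / 30 = 10.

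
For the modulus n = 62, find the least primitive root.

φ(62) = φ(2)·φ(31) = 1·30 = 30 = 2 · 3 · 5.
Test candidates g = 2, 3, … against the prime factors q ∈ {2, 3, 5} of φ(62): g is a generator iff g^(30/q) ≢ 1 for every such q.
g = 2: gcd(2, 62) = 2 > 1, not a unit — skip.
g = 3: 3^15 ≡ 61; 3^10 ≡ 25; 3^6 ≡ 47 — none is 1, so 3 is a primitive root.
Hence the least primitive root of 62 is 3.

3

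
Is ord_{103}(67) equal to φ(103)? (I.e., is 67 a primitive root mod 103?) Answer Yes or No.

φ(103) = 103 − 1 = 102 = 2 · 3 · 17.
It suffices to check that the order of 67 is not a proper divisor of 102: compute 67^(102/q) for q ∈ {2, 3, 17}.
67^51 ≡ 102 (mod 103)  [q = 2: ≢ 1 ✓]
67^34 ≡ 56 (mod 103)  [q = 3: ≢ 1 ✓]
67^6 ≡ 9 (mod 103)  [q = 17: ≢ 1 ✓]
None equal 1, so ord_103(67) = 102: 67 is a primitive root.

Yes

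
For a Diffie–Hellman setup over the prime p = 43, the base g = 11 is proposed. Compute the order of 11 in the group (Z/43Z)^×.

By Lagrange's theorem, ord_43(11) divides φ(43) = 43 − 1 = 42 = 2 · 3 · 7.
Divisors of 42: 1, 2, 3, 6, 7, 14, 21, 42.
Compute 11^d (mod 43) for the divisors d until we hit 1:
11^1 ≡ 11 (mod 43)
11^2 ≡ 35 (mod 43)
11^3 ≡ 41 (mod 43)
11^6 ≡ 4 (mod 43)
11^7 ≡ 1 (mod 43) ✓
The smallest such exponent is 7, so the order of 11 is 7.

7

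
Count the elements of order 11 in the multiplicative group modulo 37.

0

φ(37) = 37 − 1 = 36 = 2^2 · 3^2.
Since (Z/37Z)^× is cyclic of order 36, the number of elements of order d is φ(d) when d | 36 and 0 otherwise.
Since 11 ∤ 36, the count is 0.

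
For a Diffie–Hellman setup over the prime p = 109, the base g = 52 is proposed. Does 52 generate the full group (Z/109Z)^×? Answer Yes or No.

φ(109) = 109 − 1 = 108 = 2^2 · 3^3.
It suffices to check that the order of 52 is not a proper divisor of 108: compute 52^(108/q) for q ∈ {2, 3}.
52^54 ≡ 108 (mod 109)  [q = 2: ≢ 1 ✓]
52^36 ≡ 63 (mod 109)  [q = 3: ≢ 1 ✓]
None equal 1, so ord_109(52) = 108: 52 is a primitive root.

Yes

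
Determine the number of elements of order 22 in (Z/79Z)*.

φ(79) = 79 − 1 = 78 = 2 · 3 · 13.
(Z/79Z)^× is cyclic (|G| = 78); a cyclic group of order m has exactly φ(d) elements of each order d | m, and none otherwise.
Since 22 ∤ 78, the count is 0.

0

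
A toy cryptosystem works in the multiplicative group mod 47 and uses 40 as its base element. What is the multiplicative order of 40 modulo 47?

46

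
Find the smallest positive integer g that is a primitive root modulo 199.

3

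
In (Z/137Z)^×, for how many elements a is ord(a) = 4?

φ(137) = 137 − 1 = 136 = 2^3 · 17.
In a cyclic group of order 136, there are φ(d) elements of order d for each divisor d of 136, and zero for non-divisors.
4 = 2^2 divides 136, and φ(4) = 2.

2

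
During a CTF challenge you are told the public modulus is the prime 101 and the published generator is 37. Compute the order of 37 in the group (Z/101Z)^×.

25

The order of 37 must divide φ(101) = 101 − 1 = 100 = 2^2 · 5^2.
Divisors of 100: 1, 2, 4, 5, 10, 20, 25, 50, 100.
Check 37^d mod 101 for each divisor in increasing order:
37^1 ≡ 37 (mod 101)
37^2 ≡ 56 (mod 101)
37^4 ≡ 5 (mod 101)
37^5 ≡ 84 (mod 101)
37^10 ≡ 87 (mod 101)
37^20 ≡ 95 (mod 101)
37^25 ≡ 1 (mod 101) ✓
The smallest such exponent is 25, so the order of 37 is 25.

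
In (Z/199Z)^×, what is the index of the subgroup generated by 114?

ord(114) | φ(199) = 199 − 1 = 198 = 2 · 3^2 · 11.
Divisors of 198: 1, 2, 3, 6, 9, 11, 18, 22, 33, 66, 99, 198.
Compute 114^d (mod 199) for the divisors d until we hit 1:
114^1 ≡ 114 (mod 199)
114^2 ≡ 61 (mod 199)
114^3 ≡ 188 (mod 199)
114^6 ≡ 121 (mod 199)
114^9 ≡ 62 (mod 199)
114^11 ≡ 1 (mod 199) ✓
The order of 114 is 11, so the subgroup it generates has 11 elements.
[(Z/199Z)^× : ⟨114⟩] = 198/11 = 18.

18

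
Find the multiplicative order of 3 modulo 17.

16

The order of 3 must divide φ(17) = 17 − 1 = 16 = 2^4.
Divisors of 16: 1, 2, 4, 8, 16.
Compute 3^d (mod 17) for the divisors d until we hit 1:
3^1 ≡ 3
3^2 ≡ 9
3^4 ≡ 13
3^8 ≡ 16
3^16 ≡ 1
The smallest such exponent is 16, so the order of 3 is 16.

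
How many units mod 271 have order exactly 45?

24

φ(271) = 271 − 1 = 270 = 2 · 3^3 · 5.
Since (Z/271Z)^× is cyclic of order 270, the number of elements of order d is φ(d) when d | 270 and 0 otherwise.
45 = 3^2 · 5 divides 270, and φ(45) = 24.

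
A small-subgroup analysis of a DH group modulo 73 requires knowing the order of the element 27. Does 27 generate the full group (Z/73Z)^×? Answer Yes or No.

No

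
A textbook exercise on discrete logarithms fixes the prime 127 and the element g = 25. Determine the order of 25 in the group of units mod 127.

21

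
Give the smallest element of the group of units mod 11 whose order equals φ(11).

2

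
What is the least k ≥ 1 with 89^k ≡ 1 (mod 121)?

11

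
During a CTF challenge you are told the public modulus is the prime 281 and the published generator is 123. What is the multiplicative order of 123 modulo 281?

Since 123 ∈ (Z/281Z)^×, its order divides φ(281) = 281 − 1 = 280 = 2^3 · 5 · 7.
Divisors of 280: 1, 2, 4, 5, 7, 8, 10, 14, 20, 28, 35, 40, 56, 70, 140, 280.
Compute 123^d (mod 281) for the divisors d until we hit 1:
123^1 ≡ 123
123^2 ≡ 236
123^4 ≡ 58
123^5 ≡ 109
123^7 ≡ 153
123^8 ≡ 273
123^10 ≡ 79
123^14 ≡ 86
123^20 ≡ 59
123^28 ≡ 90
123^35 ≡ 1
Hence ord(123) = 35.

35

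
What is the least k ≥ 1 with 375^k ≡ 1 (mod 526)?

262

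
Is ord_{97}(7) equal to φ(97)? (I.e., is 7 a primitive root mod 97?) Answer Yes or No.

φ(97) = 97 − 1 = 96 = 2^5 · 3.
An element g generates (Z/97Z)^× iff g^(96/q) ≢ 1 (mod 97) for each prime q ∈ {2, 3}.
7^48 ≡ 96 (mod 97)  [q = 2: ≢ 1 ✓]
7^32 ≡ 35 (mod 97)  [q = 3: ≢ 1 ✓]
Every test exponent gives a nontrivial residue, hence 7 generates the full group.

Yes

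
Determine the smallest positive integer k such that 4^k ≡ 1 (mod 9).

ord(4) | φ(9) = φ(3^2) = 3·(3−1) = 6 = 2 · 3.
Divisors of 6: 1, 2, 3, 6.
Evaluate successive powers at the divisors of 6:
4^1 ≡ 4 (mod 9)
4^2 ≡ 7 (mod 9)
4^3 ≡ 1 (mod 9) ✓
Therefore the multiplicative order of 4 modulo 9 is 3.

3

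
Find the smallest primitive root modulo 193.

5

φ(193) = 193 − 1 = 192 = 2^6 · 3.
g is a primitive root iff g^(192/q) ≢ 1 (mod 193) for each prime q ∈ {2, 3}.
g = 2: 2^96 ≡ 1 — hits 1, so not a primitive root.
g = 3: 3^96 ≡ 1 — hits 1, so not a primitive root.
g = 4: 4^96 ≡ 1 — hits 1, so not a primitive root.
g = 5: 5^96 ≡ 192; 5^64 ≡ 84 — none is 1, so 5 is a primitive root.
Hence the least primitive root of 193 is 5.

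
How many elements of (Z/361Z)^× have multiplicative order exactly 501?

0

φ(361) = φ(19^2) = 19·(19−1) = 342 = 2 · 3^2 · 19.
(Z/361Z)^× is cyclic (|G| = 342); a cyclic group of order m has exactly φ(d) elements of each order d | m, and none otherwise.
Here 342 is not a multiple of 501, so there are no elements of order 501.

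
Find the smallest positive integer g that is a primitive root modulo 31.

φ(31) = 31 − 1 = 30 = 2 · 3 · 5.
g is a primitive root iff g^(30/q) ≢ 1 (mod 31) for each prime q ∈ {2, 3, 5}.
g = 2: 2^15 ≡ 1 — hits 1, so not a primitive root.
g = 3: 3^15 ≡ 30; 3^10 ≡ 25; 3^6 ≡ 16 — none is 1, so 3 is a primitive root.
So 3 is the smallest generator of (Z/31Z)^×.

3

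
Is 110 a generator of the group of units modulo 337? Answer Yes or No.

No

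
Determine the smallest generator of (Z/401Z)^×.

3

φ(401) = 401 − 1 = 400 = 2^4 · 5^2.
g is a primitive root iff g^(400/q) ≢ 1 (mod 401) for each prime q ∈ {2, 5}.
g = 2: 2^200 ≡ 1 — hits 1, so not a primitive root.
g = 3: 3^200 ≡ 400; 3^80 ≡ 72 — none is 1, so 3 is a primitive root.
The smallest primitive root modulo 401 is 3.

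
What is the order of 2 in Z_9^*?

6

By Lagrange's theorem, ord_9(2) divides φ(9) = φ(3^2) = 3·(3−1) = 6 = 2 · 3.
Divisors of 6: 1, 2, 3, 6.
Test each divisor d:
2^1 ≡ 2
2^2 ≡ 4
2^3 ≡ 8
2^6 ≡ 1
Therefore the multiplicative order of 2 modulo 9 is 6.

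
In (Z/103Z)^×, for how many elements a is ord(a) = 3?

2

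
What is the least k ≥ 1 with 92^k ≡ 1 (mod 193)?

The order of 92 must divide φ(193) = 193 − 1 = 192 = 2^6 · 3.
Divisors of 192: 1, 2, 3, 4, 6, 8, 12, 16, 24, 32, 48, 64, 96, 192.
Check 92^d mod 193 for each divisor in increasing order:
92^1 ≡ 92 (mod 193)
92^2 ≡ 165 (mod 193)
92^3 ≡ 126 (mod 193)
92^4 ≡ 12 (mod 193)
92^6 ≡ 50 (mod 193)
92^8 ≡ 144 (mod 193)
92^12 ≡ 184 (mod 193)
92^16 ≡ 85 (mod 193)
92^24 ≡ 81 (mod 193)
92^32 ≡ 84 (mod 193)
92^48 ≡ 192 (mod 193)
92^64 ≡ 108 (mod 193)
92^96 ≡ 1 (mod 193) ✓
Hence ord(92) = 96.

96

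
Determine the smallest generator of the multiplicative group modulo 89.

3

φ(89) = 89 − 1 = 88 = 2^3 · 11.
Test candidates g = 2, 3, … against the prime factors q ∈ {2, 11} of φ(89): g is a generator iff g^(88/q) ≢ 1 for every such q.
g = 2: 2^44 ≡ 1 — hits 1, so not a primitive root.
g = 3: 3^44 ≡ 88; 3^8 ≡ 64 — none is 1, so 3 is a primitive root.
Hence the least primitive root of 89 is 3.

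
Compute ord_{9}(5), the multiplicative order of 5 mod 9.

6

Since 5 ∈ (Z/9Z)^×, its order divides φ(9) = φ(3^2) = 3·(3−1) = 6 = 2 · 3.
Divisors of 6: 1, 2, 3, 6.
Compute 5^d (mod 9) for the divisors d until we hit 1:
5^1 ≡ 5 (mod 9)
5^2 ≡ 7 (mod 9)
5^3 ≡ 8 (mod 9)
5^6 ≡ 1 (mod 9) ✓
So ord_9(5) = 6.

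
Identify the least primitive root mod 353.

3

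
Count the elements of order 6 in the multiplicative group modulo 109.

φ(109) = 109 − 1 = 108 = 2^2 · 3^3.
In a cyclic group of order 108, there are φ(d) elements of order d for each divisor d of 108, and zero for non-divisors.
6 = 2 · 3 divides 108, and φ(6) = 2.

2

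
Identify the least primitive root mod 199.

φ(199) = 199 − 1 = 198 = 2 · 3^2 · 11.
g is a primitive root iff g^(198/q) ≢ 1 (mod 199) for each prime q ∈ {2, 3, 11}.
g = 2: 2^99 ≡ 1 — hits 1, so not a primitive root.
g = 3: 3^99 ≡ 198; 3^66 ≡ 106; 3^18 ≡ 125 — none is 1, so 3 is a primitive root.
Hence the least primitive root of 199 is 3.

3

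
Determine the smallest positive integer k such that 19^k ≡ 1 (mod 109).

By Lagrange's theorem, ord_109(19) divides φ(109) = 109 − 1 = 108 = 2^2 · 3^3.
Divisors of 108: 1, 2, 3, 4, 6, 9, 12, 18, 27, 36, 54, 108.
Test each divisor d:
19^1 ≡ 19 (mod 109)
19^2 ≡ 34 (mod 109)
19^3 ≡ 101 (mod 109)
19^4 ≡ 66 (mod 109)
19^6 ≡ 64 (mod 109)
19^9 ≡ 33 (mod 109)
19^12 ≡ 63 (mod 109)
19^18 ≡ 108 (mod 109)
19^27 ≡ 76 (mod 109)
19^36 ≡ 1 (mod 109) ✓
So ord_109(19) = 36.

36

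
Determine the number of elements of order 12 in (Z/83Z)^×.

φ(83) = 83 − 1 = 82 = 2 · 41.
Since (Z/83Z)^× is cyclic of order 82, the number of elements of order d is φ(d) when d | 82 and 0 otherwise.
12 does not divide 82, so no element of (Z/83Z)^× has order 12.

0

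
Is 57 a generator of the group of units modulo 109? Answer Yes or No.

φ(109) = 109 − 1 = 108 = 2^2 · 3^3.
An element g generates (Z/109Z)^× iff g^(108/q) ≢ 1 (mod 109) for each prime q ∈ {2, 3}.
57^54 ≡ 108 (mod 109)  [q = 2: ≢ 1 ✓]
57^36 ≡ 63 (mod 109)  [q = 3: ≢ 1 ✓]
All checks pass, so 57 has order 108 and is a primitive root modulo 109.

Yes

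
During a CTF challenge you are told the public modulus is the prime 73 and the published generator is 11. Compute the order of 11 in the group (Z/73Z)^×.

72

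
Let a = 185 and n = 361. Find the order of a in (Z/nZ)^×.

342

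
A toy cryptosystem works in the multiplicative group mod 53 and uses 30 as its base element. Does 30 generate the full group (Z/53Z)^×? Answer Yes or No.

φ(53) = 53 − 1 = 52 = 2^2 · 13.
30 is a primitive root mod 53 iff 30^(φ(53)/q) ≢ 1 for every prime q | φ(53), i.e. q ∈ {2, 13}.
30^26 ≡ 52 (mod 53)  [q = 2: ≢ 1 ✓]
30^4 ≡ 1 (mod 53)  [q = 13: ≡ 1 ✗]
Since 30^4 ≡ 1, the order of 30 divides 4 < 52, so 30 is not a primitive root.

No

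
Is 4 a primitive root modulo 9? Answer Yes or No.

No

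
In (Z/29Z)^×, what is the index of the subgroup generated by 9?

2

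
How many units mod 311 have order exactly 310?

120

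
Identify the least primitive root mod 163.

2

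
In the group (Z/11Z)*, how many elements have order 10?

4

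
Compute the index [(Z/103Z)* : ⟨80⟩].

3

ord(80) | φ(103) = 103 − 1 = 102 = 2 · 3 · 17.
Divisors of 102: 1, 2, 3, 6, 17, 34, 51, 102.
Compute 80^d (mod 103) for the divisors d until we hit 1:
80^1 ≡ 80
80^2 ≡ 14
80^3 ≡ 90
80^6 ≡ 66
80^17 ≡ 102
80^34 ≡ 1
The order of 80 is 34, so the subgroup it generates has 34 elements.
Index = |(Z/103Z)^×| / |⟨80⟩| = 102 / 34 = 3.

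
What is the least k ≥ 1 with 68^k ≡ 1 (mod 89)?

44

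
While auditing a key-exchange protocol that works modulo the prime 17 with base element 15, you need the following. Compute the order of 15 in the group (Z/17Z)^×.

8

ord(15) | φ(17) = 17 − 1 = 16 = 2^4.
Divisors of 16: 1, 2, 4, 8, 16.
Check 15^d mod 17 for each divisor in increasing order:
15^1 ≡ 15
15^2 ≡ 4
15^4 ≡ 16
15^8 ≡ 1
So ord_17(15) = 8.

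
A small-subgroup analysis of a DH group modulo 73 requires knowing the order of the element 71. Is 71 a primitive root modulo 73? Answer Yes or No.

No

φ(73) = 73 − 1 = 72 = 2^3 · 3^2.
71 is a primitive root mod 73 iff 71^(φ(73)/q) ≢ 1 for every prime q | φ(73), i.e. q ∈ {2, 3}.
71^36 ≡ 1 (mod 73)  [q = 2: ≡ 1 ✗]
71^24 ≡ 64 (mod 73)  [q = 3: ≢ 1 ✓]
71^36 ≡ 1 shows ord(71) | 36, strictly less than φ(73); not a primitive root.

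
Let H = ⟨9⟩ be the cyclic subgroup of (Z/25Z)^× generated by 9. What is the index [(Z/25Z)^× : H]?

2

ord(9) | φ(25) = φ(5^2) = 5·(5−1) = 20 = 2^2 · 5.
Divisors of 20: 1, 2, 4, 5, 10, 20.
Evaluate successive powers at the divisors of 20:
9^1 ≡ 9 (mod 25)
9^2 ≡ 6 (mod 25)
9^4 ≡ 11 (mod 25)
9^5 ≡ 24 (mod 25)
9^10 ≡ 1 (mod 25) ✓
The order of 9 is 10, so the subgroup it generates has 10 elements.
Index = |(Z/25Z)^×| / |⟨9⟩| = 20 / 10 = 2.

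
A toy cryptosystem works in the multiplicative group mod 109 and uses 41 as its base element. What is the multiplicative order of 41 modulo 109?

The order of 41 must divide φ(109) = 109 − 1 = 108 = 2^2 · 3^3.
Divisors of 108: 1, 2, 3, 4, 6, 9, 12, 18, 27, 36, 54, 108.
Evaluate successive powers at the divisors of 108:
41^1 ≡ 41
41^2 ≡ 46
41^3 ≡ 33
41^4 ≡ 45
41^6 ≡ 108
41^9 ≡ 76
41^12 ≡ 1
Hence ord(41) = 12.

12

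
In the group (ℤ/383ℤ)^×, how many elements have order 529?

0

φ(383) = 383 − 1 = 382 = 2 · 191.
(Z/383Z)^× is cyclic (|G| = 382); a cyclic group of order m has exactly φ(d) elements of each order d | m, and none otherwise.
529 does not divide 382, so no element of (Z/383Z)^× has order 529.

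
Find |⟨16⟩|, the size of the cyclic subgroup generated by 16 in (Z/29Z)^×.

7

By Lagrange's theorem, ord_29(16) divides φ(29) = 29 − 1 = 28 = 2^2 · 7.
Divisors of 28: 1, 2, 4, 7, 14, 28.
Test each divisor d:
16^1 ≡ 16 (mod 29)
16^2 ≡ 24 (mod 29)
16^4 ≡ 25 (mod 29)
16^7 ≡ 1 (mod 29) ✓
So ord_29(16) = 7.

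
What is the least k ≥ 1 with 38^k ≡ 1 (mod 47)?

46

By Lagrange's theorem, ord_47(38) divides φ(47) = 47 − 1 = 46 = 2 · 23.
Divisors of 46: 1, 2, 23, 46.
Test each divisor d:
38^1 ≡ 38
38^2 ≡ 34
38^23 ≡ 46
38^46 ≡ 1
Hence ord(38) = 46.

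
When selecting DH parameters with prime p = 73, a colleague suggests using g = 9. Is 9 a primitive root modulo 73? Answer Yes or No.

No

φ(73) = 73 − 1 = 72 = 2^3 · 3^2.
9 is a primitive root mod 73 iff 9^(φ(73)/q) ≢ 1 for every prime q | φ(73), i.e. q ∈ {2, 3}.
9^36 ≡ 1 (mod 73)  [q = 2: ≡ 1 ✗]
9^24 ≡ 1 (mod 73)  [q = 3: ≡ 1 ✗]
9^36 ≡ 1 shows ord(9) | 36, strictly less than φ(73); not a primitive root.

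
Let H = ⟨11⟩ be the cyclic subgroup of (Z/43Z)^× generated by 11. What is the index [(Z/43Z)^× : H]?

Since 11 ∈ (Z/43Z)^×, its order divides φ(43) = 43 − 1 = 42 = 2 · 3 · 7.
Divisors of 42: 1, 2, 3, 6, 7, 14, 21, 42.
Test each divisor d:
11^1 ≡ 11 (mod 43)
11^2 ≡ 35 (mod 43)
11^3 ≡ 41 (mod 43)
11^6 ≡ 4 (mod 43)
11^7 ≡ 1 (mod 43) ✓
The order of 11 is 7, so the subgroup it generates has 7 elements.
[(Z/43Z)^× : ⟨11⟩] = 42/7 = 6.

6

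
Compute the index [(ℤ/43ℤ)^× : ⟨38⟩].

2

Since 38 ∈ (Z/43Z)^×, its order divides φ(43) = 43 − 1 = 42 = 2 · 3 · 7.
Divisors of 42: 1, 2, 3, 6, 7, 14, 21, 42.
Check 38^d mod 43 for each divisor in increasing order:
38^1 ≡ 38
38^2 ≡ 25
38^3 ≡ 4
38^6 ≡ 16
38^7 ≡ 6
38^14 ≡ 36
38^21 ≡ 1
Thus |⟨38⟩| = ord(38) = 21.
The index is φ(43) / ord(38) = 42 / 21 = 2.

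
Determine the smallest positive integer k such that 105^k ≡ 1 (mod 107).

53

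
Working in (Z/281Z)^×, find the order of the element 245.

By Lagrange's theorem, ord_281(245) divides φ(281) = 281 − 1 = 280 = 2^3 · 5 · 7.
Divisors of 280: 1, 2, 4, 5, 7, 8, 10, 14, 20, 28, 35, 40, 56, 70, 140, 280.
Test each divisor d:
245^1 ≡ 245 (mod 281)
245^2 ≡ 172 (mod 281)
245^4 ≡ 79 (mod 281)
245^5 ≡ 247 (mod 281)
245^7 ≡ 53 (mod 281)
245^8 ≡ 59 (mod 281)
245^10 ≡ 32 (mod 281)
245^14 ≡ 280 (mod 281)
245^20 ≡ 181 (mod 281)
245^28 ≡ 1 (mod 281) ✓
The smallest such exponent is 28, so the order of 245 is 28.

28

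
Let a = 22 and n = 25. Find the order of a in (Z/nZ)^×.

20

The order of 22 must divide φ(25) = φ(5^2) = 5·(5−1) = 20 = 2^2 · 5.
Divisors of 20: 1, 2, 4, 5, 10, 20.
Compute 22^d (mod 25) for the divisors d until we hit 1:
22^1 ≡ 22
22^2 ≡ 9
22^4 ≡ 6
22^5 ≡ 7
22^10 ≡ 24
22^20 ≡ 1
So ord_25(22) = 20.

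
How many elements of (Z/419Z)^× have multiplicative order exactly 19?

18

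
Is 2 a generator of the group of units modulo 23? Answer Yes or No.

No

φ(23) = 23 − 1 = 22 = 2 · 11.
2 is a primitive root mod 23 iff 2^(φ(23)/q) ≢ 1 for every prime q | φ(23), i.e. q ∈ {2, 11}.
2^11 ≡ 1 (mod 23)  [q = 2: ≡ 1 ✗]
2^2 ≡ 4 (mod 23)  [q = 11: ≢ 1 ✓]
2^11 ≡ 1 shows ord(2) | 11, strictly less than φ(23); not a primitive root.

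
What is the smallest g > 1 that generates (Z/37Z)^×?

φ(37) = 37 − 1 = 36 = 2^2 · 3^2.
g is a primitive root iff g^(36/q) ≢ 1 (mod 37) for each prime q ∈ {2, 3}.
g = 2: 2^18 ≡ 36; 2^12 ≡ 26 — none is 1, so 2 is a primitive root.
So 2 is the smallest generator of (Z/37Z)^×.

2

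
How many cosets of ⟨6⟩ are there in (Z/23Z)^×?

ord(6) | φ(23) = 23 − 1 = 22 = 2 · 11.
Divisors of 22: 1, 2, 11, 22.
Evaluate successive powers at the divisors of 22:
6^1 ≡ 6
6^2 ≡ 13
6^11 ≡ 1
The order of 6 is 11, so the subgroup it generates has 11 elements.
The index is φ(23) / ord(6) = 22 / 11 = 2.

2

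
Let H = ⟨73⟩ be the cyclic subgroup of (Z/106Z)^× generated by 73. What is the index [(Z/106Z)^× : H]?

1

ord(73) | φ(106) = φ(2)·φ(53) = 1·52 = 52 = 2^2 · 13.
Divisors of 52: 1, 2, 4, 13, 26, 52.
Test each divisor d:
73^1 ≡ 73 (mod 106)
73^2 ≡ 29 (mod 106)
73^4 ≡ 99 (mod 106)
73^13 ≡ 83 (mod 106)
73^26 ≡ 105 (mod 106)
73^52 ≡ 1 (mod 106) ✓
Thus |⟨73⟩| = ord(73) = 52.
[(Z/106Z)^× : ⟨73⟩] = 52/52 = 1.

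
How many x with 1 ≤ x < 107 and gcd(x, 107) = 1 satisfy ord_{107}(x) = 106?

52

φ(107) = 107 − 1 = 106 = 2 · 53.
(Z/107Z)^× is cyclic (|G| = 106); a cyclic group of order m has exactly φ(d) elements of each order d | m, and none otherwise.
106 = 2 · 53 divides 106, and φ(106) = 52.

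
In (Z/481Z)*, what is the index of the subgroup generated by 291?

12

The order of 291 must divide φ(481) = φ(13·37) = (13−1)·(37−1) = 12·36 = 432 = 2^4 · 3^3.
Divisors of 432: 1, 2, 3, 4, 6, 8, 9, 12, 16, 18, 24, 27, 36, 48, 54, 72, 108, 144, 216, 432.
Test each divisor d:
291^1 ≡ 291 (mod 481)
291^2 ≡ 25 (mod 481)
291^3 ≡ 60 (mod 481)
291^4 ≡ 144 (mod 481)
291^6 ≡ 233 (mod 481)
291^8 ≡ 53 (mod 481)
291^9 ≡ 31 (mod 481)
291^12 ≡ 417 (mod 481)
291^16 ≡ 404 (mod 481)
291^18 ≡ 480 (mod 481)
291^24 ≡ 248 (mod 481)
291^27 ≡ 450 (mod 481)
291^36 ≡ 1 (mod 481) ✓
So ord_481(291) = 36, hence |⟨291⟩| = 36.
[(Z/481Z)^× : ⟨291⟩] = 432/36 = 12.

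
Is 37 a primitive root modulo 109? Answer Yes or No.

Yes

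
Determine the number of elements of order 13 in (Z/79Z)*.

12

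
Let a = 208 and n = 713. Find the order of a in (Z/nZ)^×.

30

ord(208) | φ(713) = φ(23·31) = (23−1)·(31−1) = 22·30 = 660 = 2^2 · 3 · 5 · 11.
Divisors of 660: 1, 2, 3, 4, 5, 6, 10, 11, 12, 15, 20, 22, 30, 33, 44, 55, 60, 66, 110, 132, 165, 220, 330, 660.
Compute 208^d (mod 713) for the divisors d until we hit 1:
208^1 ≡ 208
208^2 ≡ 484
208^3 ≡ 139
208^4 ≡ 392
208^5 ≡ 254
208^6 ≡ 70
208^10 ≡ 346
208^11 ≡ 668
208^12 ≡ 622
208^15 ≡ 185
208^20 ≡ 645
208^22 ≡ 599
208^30 ≡ 1
So ord_713(208) = 30.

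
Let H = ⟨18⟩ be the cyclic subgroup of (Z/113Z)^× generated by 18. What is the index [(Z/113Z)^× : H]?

14

Since 18 ∈ (Z/113Z)^×, its order divides φ(113) = 113 − 1 = 112 = 2^4 · 7.
Divisors of 112: 1, 2, 4, 7, 8, 14, 16, 28, 56, 112.
Evaluate successive powers at the divisors of 112:
18^1 ≡ 18 (mod 113)
18^2 ≡ 98 (mod 113)
18^4 ≡ 112 (mod 113)
18^7 ≡ 44 (mod 113)
18^8 ≡ 1 (mod 113) ✓
The order of 18 is 8, so the subgroup it generates has 8 elements.
The index is φ(113) / ord(18) = 112 / 8 = 14.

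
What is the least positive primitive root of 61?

φ(61) = 61 − 1 = 60 = 2^2 · 3 · 5.
g is a primitive root iff g^(60/q) ≢ 1 (mod 61) for each prime q ∈ {2, 3, 5}.
g = 2: 2^30 ≡ 60; 2^20 ≡ 47; 2^12 ≡ 9 — none is 1, so 2 is a primitive root.
So 2 is the smallest generator of (Z/61Z)^×.

2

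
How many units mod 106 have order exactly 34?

0

φ(106) = φ(2)·φ(53) = 1·52 = 52 = 2^2 · 13.
(Z/106Z)^× is cyclic (|G| = 52); a cyclic group of order m has exactly φ(d) elements of each order d | m, and none otherwise.
Here 52 is not a multiple of 34, so there are no elements of order 34.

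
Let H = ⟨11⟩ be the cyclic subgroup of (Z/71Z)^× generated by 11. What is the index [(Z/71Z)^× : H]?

1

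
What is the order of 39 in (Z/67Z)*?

33

ord(39) | φ(67) = 67 − 1 = 66 = 2 · 3 · 11.
Divisors of 66: 1, 2, 3, 6, 11, 22, 33, 66.
Compute 39^d (mod 67) for the divisors d until we hit 1:
39^1 ≡ 39 (mod 67)
39^2 ≡ 47 (mod 67)
39^3 ≡ 24 (mod 67)
39^6 ≡ 40 (mod 67)
39^11 ≡ 29 (mod 67)
39^22 ≡ 37 (mod 67)
39^33 ≡ 1 (mod 67) ✓
Hence ord(39) = 33.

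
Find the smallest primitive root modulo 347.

φ(347) = 347 − 1 = 346 = 2 · 173.
Test candidates g = 2, 3, … against the prime factors q ∈ {2, 173} of φ(347): g is a generator iff g^(346/q) ≢ 1 for every such q.
g = 2: 2^173 ≡ 346; 2^2 ≡ 4 — none is 1, so 2 is a primitive root.
Hence the least primitive root of 347 is 2.

2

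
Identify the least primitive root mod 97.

5

φ(97) = 97 − 1 = 96 = 2^5 · 3.
Test candidates g = 2, 3, … against the prime factors q ∈ {2, 3} of φ(97): g is a generator iff g^(96/q) ≢ 1 for every such q.
g = 2: 2^48 ≡ 1 — hits 1, so not a primitive root.
g = 3: 3^48 ≡ 1 — hits 1, so not a primitive root.
g = 4: 4^48 ≡ 1 — hits 1, so not a primitive root.
g = 5: 5^48 ≡ 96; 5^32 ≡ 35 — none is 1, so 5 is a primitive root.
The smallest primitive root modulo 97 is 5.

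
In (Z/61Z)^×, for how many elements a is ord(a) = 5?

φ(61) = 61 − 1 = 60 = 2^2 · 3 · 5.
(Z/61Z)^× is cyclic (|G| = 60); a cyclic group of order m has exactly φ(d) elements of each order d | m, and none otherwise.
5 | 60, and φ(5) = 5 − 1 = 4.

4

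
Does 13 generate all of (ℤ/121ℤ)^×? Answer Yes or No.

φ(121) = φ(11^2) = 11·(11−1) = 110 = 2 · 5 · 11.
It suffices to check that the order of 13 is not a proper divisor of 110: compute 13^(110/q) for q ∈ {2, 5, 11}.
13^55 ≡ 120 (mod 121)  [q = 2: ≢ 1 ✓]
13^22 ≡ 81 (mod 121)  [q = 5: ≢ 1 ✓]
13^10 ≡ 111 (mod 121)  [q = 11: ≢ 1 ✓]
Every test exponent gives a nontrivial residue, hence 13 generates the full group.

Yes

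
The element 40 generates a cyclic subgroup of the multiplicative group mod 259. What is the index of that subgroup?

12

The order of 40 must divide φ(259) = φ(7·37) = (7−1)·(37−1) = 6·36 = 216 = 2^3 · 3^3.
Divisors of 216: 1, 2, 3, 4, 6, 8, 9, 12, 18, 24, 27, 36, 54, 72, 108, 216.
Evaluate successive powers at the divisors of 216:
40^1 ≡ 40
40^2 ≡ 46
40^3 ≡ 27
40^4 ≡ 44
40^6 ≡ 211
40^8 ≡ 123
40^9 ≡ 258
40^12 ≡ 232
40^18 ≡ 1
The order of 40 is 18, so the subgroup it generates has 18 elements.
Index = |(Z/259Z)^×| / |⟨40⟩| = 216 / 18 = 12.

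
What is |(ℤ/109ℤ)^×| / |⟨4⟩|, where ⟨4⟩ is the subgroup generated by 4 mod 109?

6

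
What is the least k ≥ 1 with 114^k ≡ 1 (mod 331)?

165

Since 114 ∈ (Z/331Z)^×, its order divides φ(331) = 331 − 1 = 330 = 2 · 3 · 5 · 11.
Divisors of 330: 1, 2, 3, 5, 6, 10, 11, 15, 22, 30, 33, 55, 66, 110, 165, 330.
Evaluate successive powers at the divisors of 330:
114^1 ≡ 114 (mod 331)
114^2 ≡ 87 (mod 331)
114^3 ≡ 319 (mod 331)
114^5 ≡ 280 (mod 331)
114^6 ≡ 144 (mod 331)
114^10 ≡ 284 (mod 331)
114^11 ≡ 269 (mod 331)
114^15 ≡ 80 (mod 331)
114^22 ≡ 203 (mod 331)
114^30 ≡ 111 (mod 331)
114^33 ≡ 323 (mod 331)
114^55 ≡ 31 (mod 331)
114^66 ≡ 64 (mod 331)
114^110 ≡ 299 (mod 331)
114^165 ≡ 1 (mod 331) ✓
The smallest such exponent is 165, so the order of 114 is 165.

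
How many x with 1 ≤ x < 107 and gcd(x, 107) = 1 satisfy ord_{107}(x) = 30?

0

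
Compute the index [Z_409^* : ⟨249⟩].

By Lagrange's theorem, ord_409(249) divides φ(409) = 409 − 1 = 408 = 2^3 · 3 · 17.
Divisors of 408: 1, 2, 3, 4, 6, 8, 12, 17, 24, 34, 51, 68, 102, 136, 204, 408.
Compute 249^d (mod 409) for the divisors d until we hit 1:
249^1 ≡ 249 (mod 409)
249^2 ≡ 242 (mod 409)
249^3 ≡ 135 (mod 409)
249^4 ≡ 77 (mod 409)
249^6 ≡ 229 (mod 409)
249^8 ≡ 203 (mod 409)
249^12 ≡ 89 (mod 409)
249^17 ≡ 49 (mod 409)
249^24 ≡ 150 (mod 409)
249^34 ≡ 356 (mod 409)
249^51 ≡ 266 (mod 409)
249^68 ≡ 355 (mod 409)
249^102 ≡ 408 (mod 409)
249^136 ≡ 53 (mod 409)
249^204 ≡ 1 (mod 409) ✓
Thus |⟨249⟩| = ord(249) = 204.
Index = |(Z/409Z)^×| / |⟨249⟩| = 408 / 204 = 2.

2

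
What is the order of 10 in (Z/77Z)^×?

6

Since 10 ∈ (Z/77Z)^×, its order divides φ(77) = φ(7·11) = (7−1)·(11−1) = 6·10 = 60 = 2^2 · 3 · 5.
Divisors of 60: 1, 2, 3, 4, 5, 6, 10, 12, 15, 20, 30, 60.
Compute 10^d (mod 77) for the divisors d until we hit 1:
10^1 ≡ 10
10^2 ≡ 23
10^3 ≡ 76
10^4 ≡ 67
10^5 ≡ 54
10^6 ≡ 1
So ord_77(10) = 6.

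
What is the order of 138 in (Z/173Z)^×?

By Lagrange's theorem, ord_173(138) divides φ(173) = 173 − 1 = 172 = 2^2 · 43.
Divisors of 172: 1, 2, 4, 43, 86, 172.
Test each divisor d:
138^1 ≡ 138 (mod 173)
138^2 ≡ 14 (mod 173)
138^4 ≡ 23 (mod 173)
138^43 ≡ 1 (mod 173) ✓
The smallest such exponent is 43, so the order of 138 is 43.

43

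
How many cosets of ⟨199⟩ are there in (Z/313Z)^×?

6

ord(199) | φ(313) = 313 − 1 = 312 = 2^3 · 3 · 13.
Divisors of 312: 1, 2, 3, 4, 6, 8, 12, 13, 24, 26, 39, 52, 78, 104, 156, 312.
Evaluate successive powers at the divisors of 312:
199^1 ≡ 199
199^2 ≡ 163
199^3 ≡ 198
199^4 ≡ 277
199^6 ≡ 79
199^8 ≡ 44
199^12 ≡ 294
199^13 ≡ 288
199^24 ≡ 48
199^26 ≡ 312
199^39 ≡ 25
199^52 ≡ 1
Thus |⟨199⟩| = ord(199) = 52.
Index = |(Z/313Z)^×| / |⟨199⟩| = 312 / 52 = 6.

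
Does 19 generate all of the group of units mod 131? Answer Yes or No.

No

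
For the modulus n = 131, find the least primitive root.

2

φ(131) = 131 − 1 = 130 = 2 · 5 · 13.
Test candidates g = 2, 3, … against the prime factors q ∈ {2, 5, 13} of φ(131): g is a generator iff g^(130/q) ≢ 1 for every such q.
g = 2: 2^65 ≡ 130; 2^26 ≡ 53; 2^10 ≡ 107 — none is 1, so 2 is a primitive root.
So 2 is the smallest generator of (Z/131Z)^×.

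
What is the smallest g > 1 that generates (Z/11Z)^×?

2

φ(11) = 11 − 1 = 10 = 2 · 5.
g is a primitive root iff g^(10/q) ≢ 1 (mod 11) for each prime q ∈ {2, 5}.
g = 2: 2^5 ≡ 10; 2^2 ≡ 4 — none is 1, so 2 is a primitive root.
The smallest primitive root modulo 11 is 2.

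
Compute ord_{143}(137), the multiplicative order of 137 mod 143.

60

ord(137) | φ(143) = φ(11·13) = (11−1)·(13−1) = 10·12 = 120 = 2^3 · 3 · 5.
Divisors of 120: 1, 2, 3, 4, 5, 6, 8, 10, 12, 15, 20, 24, 30, 40, 60, 120.
Evaluate successive powers at the divisors of 120:
137^1 ≡ 137 (mod 143)
137^2 ≡ 36 (mod 143)
137^3 ≡ 70 (mod 143)
137^4 ≡ 9 (mod 143)
137^5 ≡ 89 (mod 143)
137^6 ≡ 38 (mod 143)
137^8 ≡ 81 (mod 143)
137^10 ≡ 56 (mod 143)
137^12 ≡ 14 (mod 143)
137^15 ≡ 122 (mod 143)
137^20 ≡ 133 (mod 143)
137^24 ≡ 53 (mod 143)
137^30 ≡ 12 (mod 143)
137^40 ≡ 100 (mod 143)
137^60 ≡ 1 (mod 143) ✓
Therefore the multiplicative order of 137 modulo 143 is 60.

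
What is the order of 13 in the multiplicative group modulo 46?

11

By Lagrange's theorem, ord_46(13) divides φ(46) = φ(2)·φ(23) = 1·22 = 22 = 2 · 11.
Divisors of 22: 1, 2, 11, 22.
Check 13^d mod 46 for each divisor in increasing order:
13^1 ≡ 13 (mod 46)
13^2 ≡ 31 (mod 46)
13^11 ≡ 1 (mod 46) ✓
The smallest such exponent is 11, so the order of 13 is 11.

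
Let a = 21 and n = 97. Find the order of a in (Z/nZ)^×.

ord(21) | φ(97) = 97 − 1 = 96 = 2^5 · 3.
Divisors of 96: 1, 2, 3, 4, 6, 8, 12, 16, 24, 32, 48, 96.
Test each divisor d:
21^1 ≡ 21 (mod 97)
21^2 ≡ 53 (mod 97)
21^3 ≡ 46 (mod 97)
21^4 ≡ 93 (mod 97)
21^6 ≡ 79 (mod 97)
21^8 ≡ 16 (mod 97)
21^12 ≡ 33 (mod 97)
21^16 ≡ 62 (mod 97)
21^24 ≡ 22 (mod 97)
21^32 ≡ 61 (mod 97)
21^48 ≡ 96 (mod 97)
21^96 ≡ 1 (mod 97) ✓
Hence ord(21) = 96.

96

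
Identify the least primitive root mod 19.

φ(19) = 19 − 1 = 18 = 2 · 3^2.
g is a primitive root iff g^(18/q) ≢ 1 (mod 19) for each prime q ∈ {2, 3}.
g = 2: 2^9 ≡ 18; 2^6 ≡ 7 — none is 1, so 2 is a primitive root.
Hence the least primitive root of 19 is 2.

2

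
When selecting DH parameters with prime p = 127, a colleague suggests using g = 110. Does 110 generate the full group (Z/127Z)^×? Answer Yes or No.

Yes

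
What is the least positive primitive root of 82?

7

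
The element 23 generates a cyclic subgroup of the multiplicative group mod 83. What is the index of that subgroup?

2

Since 23 ∈ (Z/83Z)^×, its order divides φ(83) = 83 − 1 = 82 = 2 · 41.
Divisors of 82: 1, 2, 41, 82.
Evaluate successive powers at the divisors of 82:
23^1 ≡ 23
23^2 ≡ 31
23^41 ≡ 1
Thus |⟨23⟩| = ord(23) = 41.
[(Z/83Z)^× : ⟨23⟩] = 82/41 = 2.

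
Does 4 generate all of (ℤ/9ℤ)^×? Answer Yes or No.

φ(9) = φ(3^2) = 3·(3−1) = 6 = 2 · 3.
It suffices to check that the order of 4 is not a proper divisor of 6: compute 4^(6/q) for q ∈ {2, 3}.
4^3 ≡ 1 (mod 9)  [q = 2: ≡ 1 ✗]
4^2 ≡ 7 (mod 9)  [q = 3: ≢ 1 ✓]
Since 4^3 ≡ 1, the order of 4 divides 3 < 6, so 4 is not a primitive root.

No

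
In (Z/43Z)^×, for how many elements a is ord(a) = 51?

φ(43) = 43 − 1 = 42 = 2 · 3 · 7.
Since (Z/43Z)^× is cyclic of order 42, the number of elements of order d is φ(d) when d | 42 and 0 otherwise.
Here 42 is not a multiple of 51, so there are no elements of order 51.

0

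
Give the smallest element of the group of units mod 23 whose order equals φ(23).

5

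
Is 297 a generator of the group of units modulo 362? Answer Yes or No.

φ(362) = φ(2)·φ(181) = 1·180 = 180 = 2^2 · 3^2 · 5.
It suffices to check that the order of 297 is not a proper divisor of 180: compute 297^(180/q) for q ∈ {2, 3, 5}.
297^90 ≡ 1 (mod 362)  [q = 2: ≡ 1 ✗]
297^60 ≡ 313 (mod 362)  [q = 3: ≢ 1 ✓]
297^36 ≡ 1 (mod 362)  [q = 5: ≡ 1 ✗]
The check at q = 2 fails, so 297 generates a proper subgroup.

No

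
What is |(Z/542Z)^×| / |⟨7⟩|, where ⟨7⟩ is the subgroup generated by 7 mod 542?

2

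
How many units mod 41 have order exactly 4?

2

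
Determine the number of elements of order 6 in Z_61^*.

φ(61) = 61 − 1 = 60 = 2^2 · 3 · 5.
In a cyclic group of order 60, there are φ(d) elements of order d for each divisor d of 60, and zero for non-divisors.
6 = 2 · 3 divides 60, and φ(6) = 2.

2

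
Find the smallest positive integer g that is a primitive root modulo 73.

5

φ(73) = 73 − 1 = 72 = 2^3 · 3^2.
Test candidates g = 2, 3, … against the prime factors q ∈ {2, 3} of φ(73): g is a generator iff g^(72/q) ≢ 1 for every such q.
g = 2: 2^36 ≡ 1 — hits 1, so not a primitive root.
g = 3: 3^36 ≡ 1 — hits 1, so not a primitive root.
g = 4: 4^36 ≡ 1 — hits 1, so not a primitive root.
g = 5: 5^36 ≡ 72; 5^24 ≡ 8 — none is 1, so 5 is a primitive root.
The smallest primitive root modulo 73 is 5.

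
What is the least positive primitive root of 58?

φ(58) = φ(2)·φ(29) = 1·28 = 28 = 2^2 · 7.
Test candidates g = 2, 3, … against the prime factors q ∈ {2, 7} of φ(58): g is a generator iff g^(28/q) ≢ 1 for every such q.
g = 2: gcd(2, 58) = 2 > 1, not a unit — skip.
g = 3: 3^14 ≡ 57; 3^4 ≡ 23 — none is 1, so 3 is a primitive root.
The smallest primitive root modulo 58 is 3.

3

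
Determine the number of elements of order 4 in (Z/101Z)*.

φ(101) = 101 − 1 = 100 = 2^2 · 5^2.
(Z/101Z)^× is cyclic (|G| = 100); a cyclic group of order m has exactly φ(d) elements of each order d | m, and none otherwise.
4 = 2^2 divides 100, and φ(4) = 2.

2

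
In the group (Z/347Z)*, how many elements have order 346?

172

φ(347) = 347 − 1 = 346 = 2 · 173.
In a cyclic group of order 346, there are φ(d) elements of order d for each divisor d of 346, and zero for non-divisors.
346 = 2 · 173 divides 346, and φ(346) = 172.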